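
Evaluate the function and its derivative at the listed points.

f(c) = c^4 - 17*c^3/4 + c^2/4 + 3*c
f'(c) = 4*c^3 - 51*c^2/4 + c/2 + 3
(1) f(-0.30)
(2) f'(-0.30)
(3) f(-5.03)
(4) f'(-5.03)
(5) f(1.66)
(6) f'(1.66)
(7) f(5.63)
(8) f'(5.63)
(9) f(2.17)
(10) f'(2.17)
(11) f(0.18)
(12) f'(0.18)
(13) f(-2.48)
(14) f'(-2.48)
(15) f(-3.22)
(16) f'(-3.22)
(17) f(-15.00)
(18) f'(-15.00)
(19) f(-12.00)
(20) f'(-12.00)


(1) = -0.75
(2) = 1.59
(3) = 1172.24
(4) = -831.16
(5) = -6.18
(6) = -13.01
(7) = 271.08
(8) = 315.49
(9) = -13.57
(10) = -15.08
(11) = 0.52
(12) = 2.70
(13) = 96.75
(14) = -137.67
(15) = 242.33
(16) = -264.35
(17) = 64980.00
(18) = -16373.25
(19) = 28080.00
(20) = -8751.00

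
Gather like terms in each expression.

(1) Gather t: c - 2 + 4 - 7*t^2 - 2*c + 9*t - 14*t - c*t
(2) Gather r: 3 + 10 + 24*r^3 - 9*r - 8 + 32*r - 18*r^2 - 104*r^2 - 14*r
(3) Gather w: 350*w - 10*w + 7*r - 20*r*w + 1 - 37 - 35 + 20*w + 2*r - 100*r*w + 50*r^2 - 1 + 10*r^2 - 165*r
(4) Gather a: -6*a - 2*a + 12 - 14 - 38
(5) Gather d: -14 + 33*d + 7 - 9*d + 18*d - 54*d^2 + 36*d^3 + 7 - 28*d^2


(1) = -c - 7*t^2 + t*(-c - 5) + 2
(2) = 24*r^3 - 122*r^2 + 9*r + 5
(3) = 60*r^2 - 156*r + w*(360 - 120*r) - 72
(4) = -8*a - 40
(5) = 36*d^3 - 82*d^2 + 42*d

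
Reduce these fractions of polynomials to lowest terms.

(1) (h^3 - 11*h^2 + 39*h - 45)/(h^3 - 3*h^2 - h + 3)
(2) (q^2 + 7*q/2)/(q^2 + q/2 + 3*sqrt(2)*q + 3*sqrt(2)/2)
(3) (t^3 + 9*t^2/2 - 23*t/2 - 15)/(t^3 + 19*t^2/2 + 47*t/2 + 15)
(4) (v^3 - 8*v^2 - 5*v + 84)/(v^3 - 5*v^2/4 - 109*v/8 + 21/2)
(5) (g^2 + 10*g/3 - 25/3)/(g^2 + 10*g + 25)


(1) = (h^2 - 8*h + 15)/(h^2 - 1)
(2) = (4*q^2 + 14*q)/(4*q^2 + q*(2 + 12*sqrt(2)) + 6*sqrt(2))
(3) = (2*t - 5)/(2*t + 5)
(4) = (8*v^2 - 32*v - 168)/(8*v^2 + 22*v - 21)
(5) = (3*g - 5)/(3*g + 15)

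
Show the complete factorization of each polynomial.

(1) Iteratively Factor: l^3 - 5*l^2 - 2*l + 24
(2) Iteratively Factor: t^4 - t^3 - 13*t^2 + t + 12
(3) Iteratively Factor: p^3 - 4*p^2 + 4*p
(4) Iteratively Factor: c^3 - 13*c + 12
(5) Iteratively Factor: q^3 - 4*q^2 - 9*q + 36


(1) = (l + 2)*(l^2 - 7*l + 12) = (l - 3)*(l + 2)*(l - 4)
(2) = (t - 4)*(t^3 + 3*t^2 - t - 3) = (t - 4)*(t + 3)*(t^2 - 1) = (t - 4)*(t + 1)*(t + 3)*(t - 1)
(3) = (p - 2)*(p^2 - 2*p) = p*(p - 2)*(p - 2)
(4) = (c - 3)*(c^2 + 3*c - 4) = (c - 3)*(c - 1)*(c + 4)
(5) = (q + 3)*(q^2 - 7*q + 12) = (q - 3)*(q + 3)*(q - 4)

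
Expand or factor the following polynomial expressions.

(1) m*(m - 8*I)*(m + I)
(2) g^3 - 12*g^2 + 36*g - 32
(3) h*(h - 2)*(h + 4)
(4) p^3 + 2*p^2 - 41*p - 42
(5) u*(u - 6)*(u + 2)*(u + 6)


(1) = m^3 - 7*I*m^2 + 8*m
(2) = (g - 8)*(g - 2)^2
(3) = h^3 + 2*h^2 - 8*h
(4) = (p - 6)*(p + 1)*(p + 7)
(5) = u^4 + 2*u^3 - 36*u^2 - 72*u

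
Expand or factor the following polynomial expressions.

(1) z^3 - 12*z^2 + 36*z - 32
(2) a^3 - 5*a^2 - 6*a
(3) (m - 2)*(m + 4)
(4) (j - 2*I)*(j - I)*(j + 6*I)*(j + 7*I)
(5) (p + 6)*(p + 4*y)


(1) = (z - 8)*(z - 2)^2
(2) = a*(a - 6)*(a + 1)
(3) = m^2 + 2*m - 8
(4) = j^4 + 10*I*j^3 - 5*j^2 + 100*I*j + 84
(5) = p^2 + 4*p*y + 6*p + 24*y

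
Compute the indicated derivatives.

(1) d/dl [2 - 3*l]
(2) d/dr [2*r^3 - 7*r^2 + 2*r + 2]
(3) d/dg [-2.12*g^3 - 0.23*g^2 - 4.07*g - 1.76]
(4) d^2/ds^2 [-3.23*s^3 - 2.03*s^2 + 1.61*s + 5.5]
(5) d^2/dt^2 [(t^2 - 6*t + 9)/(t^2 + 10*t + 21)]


(1) = -3
(2) = 6*r^2 - 14*r + 2
(3) = -6.36*g^2 - 0.46*g - 4.07
(4) = -19.38*s - 4.06
(5) = 8*(-4*t^3 - 9*t^2 + 162*t + 603)/(t^6 + 30*t^5 + 363*t^4 + 2260*t^3 + 7623*t^2 + 13230*t + 9261)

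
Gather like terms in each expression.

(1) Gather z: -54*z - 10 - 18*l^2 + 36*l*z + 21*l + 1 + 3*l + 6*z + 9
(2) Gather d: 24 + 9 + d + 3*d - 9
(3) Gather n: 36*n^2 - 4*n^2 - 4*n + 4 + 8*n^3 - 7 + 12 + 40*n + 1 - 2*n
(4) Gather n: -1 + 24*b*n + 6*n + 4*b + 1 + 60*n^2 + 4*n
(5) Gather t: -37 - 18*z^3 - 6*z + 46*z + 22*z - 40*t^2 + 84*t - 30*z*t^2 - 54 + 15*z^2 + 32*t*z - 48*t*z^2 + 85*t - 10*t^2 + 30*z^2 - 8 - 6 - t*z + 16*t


(1) = -18*l^2 + 24*l + z*(36*l - 48)
(2) = 4*d + 24
(3) = 8*n^3 + 32*n^2 + 34*n + 10
(4) = 4*b + 60*n^2 + n*(24*b + 10)
(5) = t^2*(-30*z - 50) + t*(-48*z^2 + 31*z + 185) - 18*z^3 + 45*z^2 + 62*z - 105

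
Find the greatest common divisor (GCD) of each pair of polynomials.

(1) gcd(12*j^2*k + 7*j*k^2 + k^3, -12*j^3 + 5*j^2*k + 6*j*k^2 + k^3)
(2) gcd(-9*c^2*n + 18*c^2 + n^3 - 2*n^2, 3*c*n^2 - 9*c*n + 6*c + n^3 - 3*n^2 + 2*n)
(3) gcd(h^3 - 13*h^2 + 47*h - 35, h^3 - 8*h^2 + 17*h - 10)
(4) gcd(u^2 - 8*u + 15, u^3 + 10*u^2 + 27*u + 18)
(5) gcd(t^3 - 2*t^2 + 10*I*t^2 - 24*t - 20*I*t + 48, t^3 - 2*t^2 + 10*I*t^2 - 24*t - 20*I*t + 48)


(1) = 12*j^2 + 7*j*k + k^2
(2) = gcd((-3*c + n)*(3*c + n)*(n - 2), (3*c + n)*(n - 2)*(n - 1)) = 3*c*n - 6*c + n^2 - 2*n
(3) = h^2 - 6*h + 5
(4) = 1
(5) = t^3 + t^2*(-2 + 10*I) + t*(-24 - 20*I) + 48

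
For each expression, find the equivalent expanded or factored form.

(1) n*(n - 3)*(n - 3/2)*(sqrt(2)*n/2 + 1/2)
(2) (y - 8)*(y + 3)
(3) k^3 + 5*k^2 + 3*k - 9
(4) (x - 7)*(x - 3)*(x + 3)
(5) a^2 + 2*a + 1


(1) = sqrt(2)*n^4/2 - 9*sqrt(2)*n^3/4 + n^3/2 - 9*n^2/4 + 9*sqrt(2)*n^2/4 + 9*n/4
(2) = y^2 - 5*y - 24
(3) = (k - 1)*(k + 3)^2
(4) = x^3 - 7*x^2 - 9*x + 63
(5) = (a + 1)^2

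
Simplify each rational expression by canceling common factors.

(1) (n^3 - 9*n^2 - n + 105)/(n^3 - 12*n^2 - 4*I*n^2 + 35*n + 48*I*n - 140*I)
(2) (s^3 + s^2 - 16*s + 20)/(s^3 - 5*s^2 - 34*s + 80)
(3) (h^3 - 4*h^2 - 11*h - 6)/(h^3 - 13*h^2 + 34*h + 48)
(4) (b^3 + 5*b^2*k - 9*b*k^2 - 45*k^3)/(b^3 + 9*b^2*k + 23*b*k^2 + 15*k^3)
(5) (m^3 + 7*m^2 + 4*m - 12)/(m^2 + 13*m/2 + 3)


(1) = (n + 3)/(n - 4*I)
(2) = (s - 2)/(s - 8)
(3) = (h + 1)/(h - 8)
(4) = (b - 3*k)/(b + k)
(5) = (2*m^2 + 2*m - 4)/(2*m + 1)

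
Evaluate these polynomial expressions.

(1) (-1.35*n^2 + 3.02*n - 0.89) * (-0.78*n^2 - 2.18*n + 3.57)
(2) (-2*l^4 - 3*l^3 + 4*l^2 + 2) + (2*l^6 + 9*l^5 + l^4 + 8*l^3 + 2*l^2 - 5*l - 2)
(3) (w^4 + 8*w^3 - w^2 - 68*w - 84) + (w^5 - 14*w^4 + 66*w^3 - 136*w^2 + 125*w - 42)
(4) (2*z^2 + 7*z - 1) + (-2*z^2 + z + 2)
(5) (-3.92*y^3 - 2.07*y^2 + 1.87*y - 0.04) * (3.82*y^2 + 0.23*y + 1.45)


(1) = 1.053*n^4 + 0.5874*n^3 - 10.7089*n^2 + 12.7216*n - 3.1773
(2) = 2*l^6 + 9*l^5 - l^4 + 5*l^3 + 6*l^2 - 5*l
(3) = w^5 - 13*w^4 + 74*w^3 - 137*w^2 + 57*w - 126
(4) = 8*z + 1
(5) = -14.9744*y^5 - 8.809*y^4 + 0.9833*y^3 - 2.7242*y^2 + 2.7023*y - 0.058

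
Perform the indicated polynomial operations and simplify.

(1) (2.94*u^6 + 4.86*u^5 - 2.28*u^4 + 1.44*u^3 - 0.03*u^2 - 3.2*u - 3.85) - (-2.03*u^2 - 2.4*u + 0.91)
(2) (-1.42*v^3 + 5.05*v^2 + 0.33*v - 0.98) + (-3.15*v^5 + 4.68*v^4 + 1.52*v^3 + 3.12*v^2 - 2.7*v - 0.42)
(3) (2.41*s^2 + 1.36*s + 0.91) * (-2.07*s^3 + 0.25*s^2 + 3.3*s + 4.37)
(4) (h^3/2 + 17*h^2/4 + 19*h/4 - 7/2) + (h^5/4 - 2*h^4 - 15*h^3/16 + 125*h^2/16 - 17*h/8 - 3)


(1) = 2.94*u^6 + 4.86*u^5 - 2.28*u^4 + 1.44*u^3 + 2.0*u^2 - 0.8*u - 4.76
(2) = -3.15*v^5 + 4.68*v^4 + 0.1*v^3 + 8.17*v^2 - 2.37*v - 1.4
(3) = -4.9887*s^5 - 2.2127*s^4 + 6.4093*s^3 + 15.2472*s^2 + 8.9462*s + 3.9767
(4) = h^5/4 - 2*h^4 - 7*h^3/16 + 193*h^2/16 + 21*h/8 - 13/2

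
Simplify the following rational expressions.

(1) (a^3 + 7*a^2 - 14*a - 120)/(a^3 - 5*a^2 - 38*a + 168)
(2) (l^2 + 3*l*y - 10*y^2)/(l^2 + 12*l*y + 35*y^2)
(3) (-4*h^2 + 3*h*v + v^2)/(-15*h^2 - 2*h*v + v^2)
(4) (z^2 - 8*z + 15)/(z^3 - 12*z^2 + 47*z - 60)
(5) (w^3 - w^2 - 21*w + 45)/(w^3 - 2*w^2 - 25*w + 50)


(1) = (a + 5)/(a - 7)
(2) = (l - 2*y)/(l + 7*y)
(3) = (-4*h^2 + 3*h*v + v^2)/(-15*h^2 - 2*h*v + v^2)
(4) = 1/(z - 4)
(5) = (w^2 - 6*w + 9)/(w^2 - 7*w + 10)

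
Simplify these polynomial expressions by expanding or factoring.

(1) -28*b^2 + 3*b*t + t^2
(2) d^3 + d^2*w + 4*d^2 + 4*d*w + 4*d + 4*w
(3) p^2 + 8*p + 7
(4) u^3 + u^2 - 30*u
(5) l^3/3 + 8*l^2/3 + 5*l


(1) = (-4*b + t)*(7*b + t)
(2) = (d + 2)^2*(d + w)
(3) = (p + 1)*(p + 7)
(4) = u*(u - 5)*(u + 6)
(5) = l*(l/3 + 1)*(l + 5)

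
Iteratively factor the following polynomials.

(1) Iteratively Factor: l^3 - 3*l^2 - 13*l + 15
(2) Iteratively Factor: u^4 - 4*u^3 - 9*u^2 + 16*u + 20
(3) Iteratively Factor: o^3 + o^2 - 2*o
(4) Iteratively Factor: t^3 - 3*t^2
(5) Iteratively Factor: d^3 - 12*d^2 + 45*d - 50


(1) = (l - 1)*(l^2 - 2*l - 15) = (l - 5)*(l - 1)*(l + 3)
(2) = (u + 1)*(u^3 - 5*u^2 - 4*u + 20) = (u + 1)*(u + 2)*(u^2 - 7*u + 10) = (u - 2)*(u + 1)*(u + 2)*(u - 5)
(3) = (o)*(o^2 + o - 2) = o*(o - 1)*(o + 2)
(4) = (t)*(t^2 - 3*t) = t*(t - 3)*(t)
(5) = (d - 5)*(d^2 - 7*d + 10) = (d - 5)*(d - 2)*(d - 5)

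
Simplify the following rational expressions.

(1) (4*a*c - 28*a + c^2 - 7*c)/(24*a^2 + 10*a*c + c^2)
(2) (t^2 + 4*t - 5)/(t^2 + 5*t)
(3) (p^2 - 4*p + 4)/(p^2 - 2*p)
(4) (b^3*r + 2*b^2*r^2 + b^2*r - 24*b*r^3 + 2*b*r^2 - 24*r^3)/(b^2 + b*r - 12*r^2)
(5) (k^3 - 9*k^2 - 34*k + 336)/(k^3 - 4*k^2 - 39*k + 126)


(1) = (c - 7)/(6*a + c)
(2) = (t - 1)/t
(3) = (p - 2)/p
(4) = (-b^3*r - 2*b^2*r^2 - b^2*r + 24*b*r^3 - 2*b*r^2 + 24*r^3)/(-b^2 - b*r + 12*r^2)
(5) = (k - 8)/(k - 3)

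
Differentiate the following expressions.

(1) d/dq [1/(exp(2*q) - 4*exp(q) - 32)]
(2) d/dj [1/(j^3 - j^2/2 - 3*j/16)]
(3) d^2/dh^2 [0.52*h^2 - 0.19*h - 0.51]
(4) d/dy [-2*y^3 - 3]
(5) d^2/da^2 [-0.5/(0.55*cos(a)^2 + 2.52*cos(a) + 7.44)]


(1) = 2*(2 - exp(q))*exp(q)/(-exp(2*q) + 4*exp(q) + 32)^2
(2) = 16*(-48*j^2 + 16*j + 3)/(j^2*(-16*j^2 + 8*j + 3)^2)
(3) = 1.04000000000000
(4) = -6*y^2
(5) = (0.605*(1 - cos(a)^2)^2 + 2.079*cos(a)^3 - 4.7063*cos(a)^2 - 13.5324*cos(a) - 2.8634)/(0.55*cos(a)^2 + 2.52*cos(a) + 7.44)^3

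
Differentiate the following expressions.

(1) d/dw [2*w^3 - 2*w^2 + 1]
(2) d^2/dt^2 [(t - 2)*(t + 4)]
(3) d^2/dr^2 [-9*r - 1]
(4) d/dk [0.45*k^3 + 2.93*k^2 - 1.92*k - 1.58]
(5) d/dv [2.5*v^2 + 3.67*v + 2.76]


(1) = 2*w*(3*w - 2)
(2) = 2
(3) = 0
(4) = 1.35*k^2 + 5.86*k - 1.92
(5) = 5.0*v + 3.67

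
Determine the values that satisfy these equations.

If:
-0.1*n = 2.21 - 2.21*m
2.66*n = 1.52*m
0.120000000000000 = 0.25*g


Then:
g = 0.48
m = 1.03
n = 0.59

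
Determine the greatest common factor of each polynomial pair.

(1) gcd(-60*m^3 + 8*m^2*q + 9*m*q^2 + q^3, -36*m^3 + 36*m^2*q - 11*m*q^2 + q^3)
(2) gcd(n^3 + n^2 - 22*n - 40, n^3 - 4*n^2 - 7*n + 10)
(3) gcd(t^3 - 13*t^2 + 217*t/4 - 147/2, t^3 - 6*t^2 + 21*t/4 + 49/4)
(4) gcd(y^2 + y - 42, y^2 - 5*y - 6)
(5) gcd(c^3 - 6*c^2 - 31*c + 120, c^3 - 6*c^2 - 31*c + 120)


(1) = -2*m + q
(2) = n^2 - 3*n - 10
(3) = gcd((t - 6)*(t - 7/2)^2, (t - 7/2)^2*(t + 1)) = t^2 - 7*t + 49/4
(4) = gcd((y - 6)*(y + 7), (y - 6)*(y + 1)) = y - 6
(5) = c^3 - 6*c^2 - 31*c + 120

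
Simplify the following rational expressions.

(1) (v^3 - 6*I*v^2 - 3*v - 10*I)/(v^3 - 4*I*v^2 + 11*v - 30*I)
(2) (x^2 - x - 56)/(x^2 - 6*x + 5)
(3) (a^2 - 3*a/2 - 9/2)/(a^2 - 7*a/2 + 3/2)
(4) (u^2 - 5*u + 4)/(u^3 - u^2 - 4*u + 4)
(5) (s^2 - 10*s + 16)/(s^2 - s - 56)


(1) = (v + I)/(v + 3*I)
(2) = (x^2 - x - 56)/(x^2 - 6*x + 5)
(3) = (2*a + 3)/(2*a - 1)
(4) = (u - 4)/(u^2 - 4)
(5) = (s - 2)/(s + 7)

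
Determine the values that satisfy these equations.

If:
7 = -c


Then:
c = -7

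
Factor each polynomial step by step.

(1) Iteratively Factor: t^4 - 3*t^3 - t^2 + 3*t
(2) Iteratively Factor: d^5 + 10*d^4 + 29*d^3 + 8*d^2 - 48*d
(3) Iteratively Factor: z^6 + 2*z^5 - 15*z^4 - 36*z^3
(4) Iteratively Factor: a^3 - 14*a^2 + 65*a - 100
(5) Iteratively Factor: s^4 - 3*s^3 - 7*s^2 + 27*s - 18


(1) = (t)*(t^3 - 3*t^2 - t + 3) = t*(t - 1)*(t^2 - 2*t - 3) = t*(t - 3)*(t - 1)*(t + 1)
(2) = (d + 4)*(d^4 + 6*d^3 + 5*d^2 - 12*d) = (d + 4)^2*(d^3 + 2*d^2 - 3*d) = (d + 3)*(d + 4)^2*(d^2 - d) = (d - 1)*(d + 3)*(d + 4)^2*(d)
(3) = (z)*(z^5 + 2*z^4 - 15*z^3 - 36*z^2) = z^2*(z^4 + 2*z^3 - 15*z^2 - 36*z) = z^2*(z - 4)*(z^3 + 6*z^2 + 9*z) = z^2*(z - 4)*(z + 3)*(z^2 + 3*z) = z^2*(z - 4)*(z + 3)^2*(z)
(4) = (a - 5)*(a^2 - 9*a + 20) = (a - 5)*(a - 4)*(a - 5)
(5) = (s - 2)*(s^3 - s^2 - 9*s + 9) = (s - 2)*(s - 1)*(s^2 - 9) = (s - 3)*(s - 2)*(s - 1)*(s + 3)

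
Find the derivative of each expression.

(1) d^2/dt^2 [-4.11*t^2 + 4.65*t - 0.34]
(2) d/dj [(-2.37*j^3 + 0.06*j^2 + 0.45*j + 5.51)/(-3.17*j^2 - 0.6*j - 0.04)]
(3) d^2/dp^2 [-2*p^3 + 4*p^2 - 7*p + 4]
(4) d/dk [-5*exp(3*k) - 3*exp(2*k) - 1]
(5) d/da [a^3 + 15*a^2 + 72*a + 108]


(1) = -8.22000000000000
(2) = (7.5129*j^4 + 2.844*j^3 + 1.6749*j^2 + 34.9286*j + 3.288)/(10.0489*j^4 + 3.804*j^3 + 0.6136*j^2 + 0.048*j + 0.0016)
(3) = 8 - 12*p
(4) = (-15*exp(k) - 6)*exp(2*k)
(5) = 3*a^2 + 30*a + 72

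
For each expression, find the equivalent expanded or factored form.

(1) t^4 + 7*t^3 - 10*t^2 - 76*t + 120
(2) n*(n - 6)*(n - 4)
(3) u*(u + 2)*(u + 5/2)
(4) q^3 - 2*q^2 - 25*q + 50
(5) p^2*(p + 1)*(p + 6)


(1) = (t - 2)^2*(t + 5)*(t + 6)
(2) = n^3 - 10*n^2 + 24*n
(3) = u^3 + 9*u^2/2 + 5*u
(4) = (q - 5)*(q - 2)*(q + 5)
(5) = p^4 + 7*p^3 + 6*p^2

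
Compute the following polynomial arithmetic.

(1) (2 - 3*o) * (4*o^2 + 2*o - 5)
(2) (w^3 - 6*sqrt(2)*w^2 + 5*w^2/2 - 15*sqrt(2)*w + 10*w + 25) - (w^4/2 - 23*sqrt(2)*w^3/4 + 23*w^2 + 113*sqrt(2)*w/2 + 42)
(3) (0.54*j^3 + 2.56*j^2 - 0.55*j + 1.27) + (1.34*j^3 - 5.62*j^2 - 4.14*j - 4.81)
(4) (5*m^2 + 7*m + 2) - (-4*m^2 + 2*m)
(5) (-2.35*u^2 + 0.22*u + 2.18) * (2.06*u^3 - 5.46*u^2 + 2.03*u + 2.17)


(1) = -12*o^3 + 2*o^2 + 19*o - 10
(2) = -w^4/2 + w^3 + 23*sqrt(2)*w^3/4 - 41*w^2/2 - 6*sqrt(2)*w^2 - 143*sqrt(2)*w/2 + 10*w - 17
(3) = 1.88*j^3 - 3.06*j^2 - 4.69*j - 3.54
(4) = 9*m^2 + 5*m + 2
(5) = -4.841*u^5 + 13.2842*u^4 - 1.4809*u^3 - 16.5557*u^2 + 4.9028*u + 4.7306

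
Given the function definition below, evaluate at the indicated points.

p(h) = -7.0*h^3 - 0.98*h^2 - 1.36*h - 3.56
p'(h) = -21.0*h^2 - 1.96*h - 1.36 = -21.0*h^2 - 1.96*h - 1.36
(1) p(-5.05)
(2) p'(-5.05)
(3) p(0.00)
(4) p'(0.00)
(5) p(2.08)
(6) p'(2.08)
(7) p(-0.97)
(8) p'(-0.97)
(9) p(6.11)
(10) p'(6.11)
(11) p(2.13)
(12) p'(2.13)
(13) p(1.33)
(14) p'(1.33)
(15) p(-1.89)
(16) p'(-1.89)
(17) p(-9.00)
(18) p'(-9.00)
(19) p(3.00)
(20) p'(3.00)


(1) = 879.83
(2) = -527.01
(3) = -3.56
(4) = -1.36
(5) = -73.62
(6) = -96.29
(7) = 3.23
(8) = -19.22
(9) = -1645.15
(10) = -797.31
(11) = -78.55
(12) = -100.81
(13) = -23.57
(14) = -41.11
(15) = 42.77
(16) = -72.67
(17) = 5032.30
(18) = -1684.72
(19) = -205.46
(20) = -196.24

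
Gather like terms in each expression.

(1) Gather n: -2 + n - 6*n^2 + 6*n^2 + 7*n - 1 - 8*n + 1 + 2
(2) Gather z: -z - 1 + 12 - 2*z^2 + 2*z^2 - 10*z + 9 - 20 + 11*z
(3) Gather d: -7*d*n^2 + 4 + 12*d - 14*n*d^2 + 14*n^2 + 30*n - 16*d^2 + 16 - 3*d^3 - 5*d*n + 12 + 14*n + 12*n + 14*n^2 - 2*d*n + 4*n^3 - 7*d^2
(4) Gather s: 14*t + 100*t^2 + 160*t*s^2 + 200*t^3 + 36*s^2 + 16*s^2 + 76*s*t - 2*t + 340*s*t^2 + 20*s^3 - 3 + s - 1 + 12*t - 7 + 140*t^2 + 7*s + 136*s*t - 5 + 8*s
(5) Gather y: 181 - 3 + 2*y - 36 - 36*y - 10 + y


(1) = 0
(2) = 0
(3) = -3*d^3 + d^2*(-14*n - 23) + d*(-7*n^2 - 7*n + 12) + 4*n^3 + 28*n^2 + 56*n + 32
(4) = 20*s^3 + s^2*(160*t + 52) + s*(340*t^2 + 212*t + 16) + 200*t^3 + 240*t^2 + 24*t - 16
(5) = 132 - 33*y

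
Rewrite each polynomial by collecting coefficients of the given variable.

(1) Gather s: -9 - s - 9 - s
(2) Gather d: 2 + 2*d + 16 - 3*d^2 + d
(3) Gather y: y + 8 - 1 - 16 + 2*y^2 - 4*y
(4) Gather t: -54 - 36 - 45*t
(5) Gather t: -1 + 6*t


(1) = -2*s - 18
(2) = -3*d^2 + 3*d + 18
(3) = 2*y^2 - 3*y - 9
(4) = -45*t - 90
(5) = 6*t - 1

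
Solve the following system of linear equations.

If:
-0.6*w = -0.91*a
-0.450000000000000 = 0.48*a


Then:
a = -0.94
w = -1.42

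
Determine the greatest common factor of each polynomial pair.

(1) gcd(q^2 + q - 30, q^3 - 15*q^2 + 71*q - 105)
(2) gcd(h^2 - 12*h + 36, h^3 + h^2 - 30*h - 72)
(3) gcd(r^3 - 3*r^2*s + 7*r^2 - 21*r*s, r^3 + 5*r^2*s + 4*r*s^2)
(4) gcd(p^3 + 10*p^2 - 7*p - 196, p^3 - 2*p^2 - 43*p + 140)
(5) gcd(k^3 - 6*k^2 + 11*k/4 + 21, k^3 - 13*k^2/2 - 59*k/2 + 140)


(1) = q - 5
(2) = gcd((h - 6)^2, (h - 6)*(h + 3)*(h + 4)) = h - 6
(3) = gcd(r*(r + 7)*(r - 3*s), r*(r + s)*(r + 4*s)) = r
(4) = p^2 + 3*p - 28
(5) = gcd((k - 4)*(k - 7/2)*(k + 3/2), (k - 8)*(k - 7/2)*(k + 5)) = k - 7/2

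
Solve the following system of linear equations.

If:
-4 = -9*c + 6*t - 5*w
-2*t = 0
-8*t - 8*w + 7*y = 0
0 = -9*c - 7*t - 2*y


Then:
c = -64/171
t = 0
w = 28/19
y = 32/19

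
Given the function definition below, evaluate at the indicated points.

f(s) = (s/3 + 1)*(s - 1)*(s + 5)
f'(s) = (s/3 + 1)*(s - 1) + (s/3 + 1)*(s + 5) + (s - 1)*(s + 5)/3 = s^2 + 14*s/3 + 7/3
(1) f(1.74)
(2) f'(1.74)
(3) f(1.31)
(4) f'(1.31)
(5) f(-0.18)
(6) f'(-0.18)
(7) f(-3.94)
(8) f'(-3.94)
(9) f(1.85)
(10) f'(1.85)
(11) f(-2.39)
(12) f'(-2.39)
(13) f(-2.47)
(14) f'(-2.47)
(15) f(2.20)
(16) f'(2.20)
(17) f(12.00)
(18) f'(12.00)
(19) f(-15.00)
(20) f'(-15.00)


(1) = 7.88
(2) = 13.48
(3) = 2.81
(4) = 10.16
(5) = -5.35
(6) = 1.53
(7) = 1.64
(8) = -0.53
(9) = 9.41
(10) = 14.39
(11) = -1.80
(12) = -3.11
(13) = -1.55
(14) = -3.09
(15) = 14.98
(16) = 17.44
(17) = 935.00
(18) = 202.33
(19) = -640.00
(20) = 157.33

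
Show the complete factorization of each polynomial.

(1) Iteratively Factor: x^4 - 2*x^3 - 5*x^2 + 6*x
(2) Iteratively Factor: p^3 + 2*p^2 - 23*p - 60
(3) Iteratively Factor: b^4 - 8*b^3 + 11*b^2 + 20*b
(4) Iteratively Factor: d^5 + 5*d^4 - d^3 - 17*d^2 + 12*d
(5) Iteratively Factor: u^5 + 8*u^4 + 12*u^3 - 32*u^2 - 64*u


(1) = (x - 3)*(x^3 + x^2 - 2*x) = (x - 3)*(x - 1)*(x^2 + 2*x) = x*(x - 3)*(x - 1)*(x + 2)
(2) = (p - 5)*(p^2 + 7*p + 12) = (p - 5)*(p + 4)*(p + 3)
(3) = (b - 5)*(b^3 - 3*b^2 - 4*b) = b*(b - 5)*(b^2 - 3*b - 4) = b*(b - 5)*(b - 4)*(b + 1)
(4) = (d - 1)*(d^4 + 6*d^3 + 5*d^2 - 12*d) = (d - 1)*(d + 3)*(d^3 + 3*d^2 - 4*d) = (d - 1)*(d + 3)*(d + 4)*(d^2 - d) = d*(d - 1)*(d + 3)*(d + 4)*(d - 1)
(5) = (u + 2)*(u^4 + 6*u^3 - 32*u) = (u + 2)*(u + 4)*(u^3 + 2*u^2 - 8*u) = (u + 2)*(u + 4)^2*(u^2 - 2*u) = (u - 2)*(u + 2)*(u + 4)^2*(u)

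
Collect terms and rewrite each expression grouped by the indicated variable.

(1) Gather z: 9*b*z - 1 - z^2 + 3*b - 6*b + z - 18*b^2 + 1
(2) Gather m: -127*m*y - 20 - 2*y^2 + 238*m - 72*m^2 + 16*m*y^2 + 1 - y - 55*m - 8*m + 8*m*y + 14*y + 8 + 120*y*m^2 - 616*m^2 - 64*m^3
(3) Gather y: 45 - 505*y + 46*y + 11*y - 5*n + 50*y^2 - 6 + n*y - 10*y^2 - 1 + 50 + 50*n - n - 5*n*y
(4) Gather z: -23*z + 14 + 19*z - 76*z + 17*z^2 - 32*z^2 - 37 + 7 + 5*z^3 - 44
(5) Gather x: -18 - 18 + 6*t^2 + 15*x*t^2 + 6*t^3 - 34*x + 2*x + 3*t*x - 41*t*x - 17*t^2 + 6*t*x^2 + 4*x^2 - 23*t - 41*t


(1) = -18*b^2 - 3*b - z^2 + z*(9*b + 1)
(2) = -64*m^3 + m^2*(120*y - 688) + m*(16*y^2 - 119*y + 175) - 2*y^2 + 13*y - 11
(3) = 44*n + 40*y^2 + y*(-4*n - 448) + 88
(4) = 5*z^3 - 15*z^2 - 80*z - 60
(5) = 6*t^3 - 11*t^2 - 64*t + x^2*(6*t + 4) + x*(15*t^2 - 38*t - 32) - 36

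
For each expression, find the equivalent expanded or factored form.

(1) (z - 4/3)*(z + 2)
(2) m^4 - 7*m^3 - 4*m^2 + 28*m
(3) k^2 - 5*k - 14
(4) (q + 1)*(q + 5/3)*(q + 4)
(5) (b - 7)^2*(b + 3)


(1) = z^2 + 2*z/3 - 8/3
(2) = m*(m - 7)*(m - 2)*(m + 2)
(3) = (k - 7)*(k + 2)
(4) = q^3 + 20*q^2/3 + 37*q/3 + 20/3
(5) = b^3 - 11*b^2 + 7*b + 147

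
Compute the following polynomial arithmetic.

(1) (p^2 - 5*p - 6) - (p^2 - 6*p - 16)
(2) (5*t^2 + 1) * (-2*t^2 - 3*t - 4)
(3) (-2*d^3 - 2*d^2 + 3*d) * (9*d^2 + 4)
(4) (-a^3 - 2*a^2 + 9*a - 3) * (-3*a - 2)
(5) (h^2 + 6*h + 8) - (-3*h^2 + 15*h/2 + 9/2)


(1) = p + 10
(2) = -10*t^4 - 15*t^3 - 22*t^2 - 3*t - 4
(3) = -18*d^5 - 18*d^4 + 19*d^3 - 8*d^2 + 12*d
(4) = 3*a^4 + 8*a^3 - 23*a^2 - 9*a + 6
(5) = 4*h^2 - 3*h/2 + 7/2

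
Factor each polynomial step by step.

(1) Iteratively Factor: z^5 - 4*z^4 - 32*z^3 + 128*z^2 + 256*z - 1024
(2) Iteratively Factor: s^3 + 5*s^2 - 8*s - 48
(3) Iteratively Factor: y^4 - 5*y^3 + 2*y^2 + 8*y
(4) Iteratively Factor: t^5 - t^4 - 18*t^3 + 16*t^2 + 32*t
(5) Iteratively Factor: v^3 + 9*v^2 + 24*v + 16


(1) = (z - 4)*(z^4 - 32*z^2 + 256) = (z - 4)*(z + 4)*(z^3 - 4*z^2 - 16*z + 64) = (z - 4)^2*(z + 4)*(z^2 - 16) = (z - 4)^2*(z + 4)^2*(z - 4)
(2) = (s - 3)*(s^2 + 8*s + 16) = (s - 3)*(s + 4)*(s + 4)
(3) = (y - 2)*(y^3 - 3*y^2 - 4*y) = (y - 2)*(y + 1)*(y^2 - 4*y) = (y - 4)*(y - 2)*(y + 1)*(y)
(4) = (t - 4)*(t^4 + 3*t^3 - 6*t^2 - 8*t) = (t - 4)*(t - 2)*(t^3 + 5*t^2 + 4*t) = t*(t - 4)*(t - 2)*(t^2 + 5*t + 4) = t*(t - 4)*(t - 2)*(t + 4)*(t + 1)
(5) = (v + 4)*(v^2 + 5*v + 4) = (v + 4)^2*(v + 1)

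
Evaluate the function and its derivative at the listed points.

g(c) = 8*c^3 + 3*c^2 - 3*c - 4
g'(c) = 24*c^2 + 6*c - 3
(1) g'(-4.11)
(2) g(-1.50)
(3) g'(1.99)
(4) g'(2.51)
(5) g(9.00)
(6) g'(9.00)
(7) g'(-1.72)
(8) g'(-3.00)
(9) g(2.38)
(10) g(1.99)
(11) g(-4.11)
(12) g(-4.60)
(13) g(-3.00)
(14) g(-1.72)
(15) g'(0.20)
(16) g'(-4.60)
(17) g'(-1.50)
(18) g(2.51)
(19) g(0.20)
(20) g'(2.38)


(1) = 377.75
(2) = -19.75
(3) = 103.98
(4) = 163.26
(5) = 6044.00
(6) = 1995.00
(7) = 57.68
(8) = 195.00
(9) = 113.70
(10) = 64.96
(11) = -496.41
(12) = -705.41
(13) = -184.00
(14) = -30.67
(15) = -0.84
(16) = 477.24
(17) = 42.00
(18) = 133.88
(19) = -4.42
(20) = 147.23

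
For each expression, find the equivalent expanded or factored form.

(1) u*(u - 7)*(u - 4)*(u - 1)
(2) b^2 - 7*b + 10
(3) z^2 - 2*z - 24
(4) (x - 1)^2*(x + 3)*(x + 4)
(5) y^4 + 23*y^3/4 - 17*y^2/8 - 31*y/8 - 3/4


(1) = u^4 - 12*u^3 + 39*u^2 - 28*u
(2) = (b - 5)*(b - 2)
(3) = (z - 6)*(z + 4)
(4) = x^4 + 5*x^3 - x^2 - 17*x + 12
(5) = (y - 1)*(y + 1/4)*(y + 1/2)*(y + 6)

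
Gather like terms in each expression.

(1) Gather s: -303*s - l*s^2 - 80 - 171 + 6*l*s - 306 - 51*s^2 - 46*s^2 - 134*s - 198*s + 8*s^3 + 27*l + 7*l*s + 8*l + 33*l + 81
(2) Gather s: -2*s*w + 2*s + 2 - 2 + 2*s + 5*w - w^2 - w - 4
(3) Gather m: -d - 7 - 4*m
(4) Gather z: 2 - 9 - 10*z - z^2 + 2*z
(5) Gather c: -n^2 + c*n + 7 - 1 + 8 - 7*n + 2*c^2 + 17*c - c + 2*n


(1) = 68*l + 8*s^3 + s^2*(-l - 97) + s*(13*l - 635) - 476
(2) = s*(4 - 2*w) - w^2 + 4*w - 4
(3) = -d - 4*m - 7
(4) = -z^2 - 8*z - 7
(5) = 2*c^2 + c*(n + 16) - n^2 - 5*n + 14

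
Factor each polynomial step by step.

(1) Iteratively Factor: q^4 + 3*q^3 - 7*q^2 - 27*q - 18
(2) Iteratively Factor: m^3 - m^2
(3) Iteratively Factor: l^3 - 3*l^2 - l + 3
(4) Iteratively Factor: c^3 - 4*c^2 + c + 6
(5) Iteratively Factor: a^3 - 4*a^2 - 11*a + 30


(1) = (q + 1)*(q^3 + 2*q^2 - 9*q - 18) = (q + 1)*(q + 3)*(q^2 - q - 6) = (q - 3)*(q + 1)*(q + 3)*(q + 2)
(2) = (m)*(m^2 - m) = m*(m - 1)*(m)
(3) = (l - 1)*(l^2 - 2*l - 3) = (l - 3)*(l - 1)*(l + 1)
(4) = (c + 1)*(c^2 - 5*c + 6) = (c - 3)*(c + 1)*(c - 2)
(5) = (a - 5)*(a^2 + a - 6) = (a - 5)*(a + 3)*(a - 2)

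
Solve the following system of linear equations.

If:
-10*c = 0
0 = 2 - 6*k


Then:
c = 0
k = 1/3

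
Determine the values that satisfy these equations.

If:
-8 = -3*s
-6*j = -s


Then:
j = 4/9
s = 8/3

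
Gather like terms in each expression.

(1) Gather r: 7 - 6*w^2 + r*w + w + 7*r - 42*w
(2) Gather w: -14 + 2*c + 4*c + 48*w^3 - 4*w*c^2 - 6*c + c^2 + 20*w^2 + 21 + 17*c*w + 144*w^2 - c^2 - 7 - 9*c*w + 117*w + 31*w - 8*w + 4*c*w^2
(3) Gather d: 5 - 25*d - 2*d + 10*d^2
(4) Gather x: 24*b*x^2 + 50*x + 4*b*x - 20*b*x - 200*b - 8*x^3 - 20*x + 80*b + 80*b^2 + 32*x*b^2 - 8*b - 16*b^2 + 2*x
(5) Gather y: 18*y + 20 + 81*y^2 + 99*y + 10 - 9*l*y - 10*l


(1) = r*(w + 7) - 6*w^2 - 41*w + 7
(2) = 48*w^3 + w^2*(4*c + 164) + w*(-4*c^2 + 8*c + 140)
(3) = 10*d^2 - 27*d + 5
(4) = 64*b^2 + 24*b*x^2 - 128*b - 8*x^3 + x*(32*b^2 - 16*b + 32)
(5) = -10*l + 81*y^2 + y*(117 - 9*l) + 30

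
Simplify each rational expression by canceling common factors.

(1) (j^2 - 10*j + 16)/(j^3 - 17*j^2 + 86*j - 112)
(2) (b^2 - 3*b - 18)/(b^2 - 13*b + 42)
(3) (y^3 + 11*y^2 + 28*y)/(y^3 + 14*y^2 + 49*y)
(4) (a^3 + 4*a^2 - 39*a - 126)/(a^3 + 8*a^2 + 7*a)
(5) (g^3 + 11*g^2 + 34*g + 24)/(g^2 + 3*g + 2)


(1) = 1/(j - 7)
(2) = (b + 3)/(b - 7)
(3) = (y + 4)/(y + 7)
(4) = (a^2 - 3*a - 18)/(a^2 + a)
(5) = (g^2 + 10*g + 24)/(g + 2)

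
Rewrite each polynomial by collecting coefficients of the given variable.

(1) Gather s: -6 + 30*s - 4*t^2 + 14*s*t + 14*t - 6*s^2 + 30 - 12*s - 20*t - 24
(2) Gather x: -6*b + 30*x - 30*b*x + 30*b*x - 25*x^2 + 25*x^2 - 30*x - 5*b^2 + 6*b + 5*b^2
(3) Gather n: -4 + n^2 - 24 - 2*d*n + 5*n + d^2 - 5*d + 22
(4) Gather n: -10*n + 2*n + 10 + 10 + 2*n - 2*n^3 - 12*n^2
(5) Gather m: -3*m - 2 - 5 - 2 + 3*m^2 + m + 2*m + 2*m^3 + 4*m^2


(1) = -6*s^2 + s*(14*t + 18) - 4*t^2 - 6*t
(2) = 0
(3) = d^2 - 5*d + n^2 + n*(5 - 2*d) - 6
(4) = -2*n^3 - 12*n^2 - 6*n + 20
(5) = 2*m^3 + 7*m^2 - 9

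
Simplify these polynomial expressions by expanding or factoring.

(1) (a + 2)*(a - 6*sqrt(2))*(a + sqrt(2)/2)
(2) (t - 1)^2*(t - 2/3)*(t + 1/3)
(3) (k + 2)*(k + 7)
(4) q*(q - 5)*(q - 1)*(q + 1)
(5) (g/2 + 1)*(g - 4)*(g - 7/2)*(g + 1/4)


(1) = a^3 - 11*sqrt(2)*a^2/2 + 2*a^2 - 11*sqrt(2)*a - 6*a - 12
(2) = t^4 - 7*t^3/3 + 13*t^2/9 + t/9 - 2/9
(3) = k^2 + 9*k + 14
(4) = q^4 - 5*q^3 - q^2 + 5*q
(5) = g^4/2 - 21*g^3/8 - 19*g^2/16 + 111*g/8 + 7/2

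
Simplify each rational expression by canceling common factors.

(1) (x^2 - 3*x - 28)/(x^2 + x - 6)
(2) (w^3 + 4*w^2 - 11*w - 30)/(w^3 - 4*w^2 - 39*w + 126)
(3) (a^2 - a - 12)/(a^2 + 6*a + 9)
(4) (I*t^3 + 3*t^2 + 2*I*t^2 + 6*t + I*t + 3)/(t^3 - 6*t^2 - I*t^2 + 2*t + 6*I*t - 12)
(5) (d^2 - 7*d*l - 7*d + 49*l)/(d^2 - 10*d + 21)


(1) = (x^2 - 3*x - 28)/(x^2 + x - 6)
(2) = (w^2 + 7*w + 10)/(w^2 - w - 42)
(3) = (a - 4)/(a + 3)
(4) = (I*t^3 + t^2*(3 + 2*I) + t*(6 + I) + 3)/(t^3 + t^2*(-6 - I) + t*(2 + 6*I) - 12)
(5) = (d - 7*l)/(d - 3)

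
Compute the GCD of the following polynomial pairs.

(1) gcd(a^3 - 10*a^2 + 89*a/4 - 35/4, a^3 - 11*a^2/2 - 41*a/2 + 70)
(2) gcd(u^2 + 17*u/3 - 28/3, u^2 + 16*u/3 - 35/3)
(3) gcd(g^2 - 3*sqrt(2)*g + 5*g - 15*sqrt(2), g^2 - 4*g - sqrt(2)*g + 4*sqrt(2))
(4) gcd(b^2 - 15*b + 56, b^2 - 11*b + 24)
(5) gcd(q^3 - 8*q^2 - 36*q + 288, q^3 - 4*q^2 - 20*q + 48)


(1) = gcd((a - 7)*(a - 5/2)*(a - 1/2), (a - 7)*(a - 5/2)*(a + 4)) = a^2 - 19*a/2 + 35/2
(2) = u + 7
(3) = gcd((g + 5)*(g - 3*sqrt(2)), (g - 4)*(g - sqrt(2))) = 1
(4) = gcd((b - 8)*(b - 7), (b - 8)*(b - 3)) = b - 8
(5) = gcd((q - 8)*(q - 6)*(q + 6), (q - 6)*(q - 2)*(q + 4)) = q - 6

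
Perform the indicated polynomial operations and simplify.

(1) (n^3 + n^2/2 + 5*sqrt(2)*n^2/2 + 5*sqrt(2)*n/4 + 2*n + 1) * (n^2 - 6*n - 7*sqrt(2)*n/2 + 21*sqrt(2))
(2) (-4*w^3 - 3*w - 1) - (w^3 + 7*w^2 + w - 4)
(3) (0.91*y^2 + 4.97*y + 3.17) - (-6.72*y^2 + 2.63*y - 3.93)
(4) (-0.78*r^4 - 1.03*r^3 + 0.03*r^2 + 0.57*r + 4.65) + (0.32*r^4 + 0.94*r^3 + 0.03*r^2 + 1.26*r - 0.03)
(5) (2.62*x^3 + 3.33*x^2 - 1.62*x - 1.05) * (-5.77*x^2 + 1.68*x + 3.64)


(1) = n^5 - 11*n^4/2 - sqrt(2)*n^4 - 37*n^3/2 + 11*sqrt(2)*n^3/2 - 4*sqrt(2)*n^2 + 341*n^2/4 + 93*n/2 + 77*sqrt(2)*n/2 + 21*sqrt(2)
(2) = -5*w^3 - 7*w^2 - 4*w + 3
(3) = 7.63*y^2 + 2.34*y + 7.1
(4) = -0.46*r^4 - 0.09*r^3 + 0.06*r^2 + 1.83*r + 4.62
(5) = -15.1174*x^5 - 14.8125*x^4 + 24.4786*x^3 + 15.4581*x^2 - 7.6608*x - 3.822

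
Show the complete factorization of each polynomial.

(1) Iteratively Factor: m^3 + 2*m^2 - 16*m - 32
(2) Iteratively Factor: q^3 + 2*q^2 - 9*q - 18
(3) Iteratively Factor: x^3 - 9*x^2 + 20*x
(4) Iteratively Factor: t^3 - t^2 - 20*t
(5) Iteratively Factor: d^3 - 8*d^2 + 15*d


(1) = (m - 4)*(m^2 + 6*m + 8) = (m - 4)*(m + 4)*(m + 2)
(2) = (q + 3)*(q^2 - q - 6) = (q - 3)*(q + 3)*(q + 2)
(3) = (x)*(x^2 - 9*x + 20) = x*(x - 5)*(x - 4)
(4) = (t + 4)*(t^2 - 5*t) = (t - 5)*(t + 4)*(t)
(5) = (d - 3)*(d^2 - 5*d) = d*(d - 3)*(d - 5)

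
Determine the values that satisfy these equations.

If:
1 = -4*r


Then:
r = -1/4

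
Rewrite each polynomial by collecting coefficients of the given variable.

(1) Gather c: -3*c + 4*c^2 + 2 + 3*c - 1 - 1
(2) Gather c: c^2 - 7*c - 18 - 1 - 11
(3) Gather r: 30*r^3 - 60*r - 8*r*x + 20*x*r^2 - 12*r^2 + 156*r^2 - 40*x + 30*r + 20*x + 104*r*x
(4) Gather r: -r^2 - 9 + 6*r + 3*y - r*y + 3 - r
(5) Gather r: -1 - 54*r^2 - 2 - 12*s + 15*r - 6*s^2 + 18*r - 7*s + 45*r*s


(1) = 4*c^2
(2) = c^2 - 7*c - 30
(3) = 30*r^3 + r^2*(20*x + 144) + r*(96*x - 30) - 20*x
(4) = -r^2 + r*(5 - y) + 3*y - 6
(5) = -54*r^2 + r*(45*s + 33) - 6*s^2 - 19*s - 3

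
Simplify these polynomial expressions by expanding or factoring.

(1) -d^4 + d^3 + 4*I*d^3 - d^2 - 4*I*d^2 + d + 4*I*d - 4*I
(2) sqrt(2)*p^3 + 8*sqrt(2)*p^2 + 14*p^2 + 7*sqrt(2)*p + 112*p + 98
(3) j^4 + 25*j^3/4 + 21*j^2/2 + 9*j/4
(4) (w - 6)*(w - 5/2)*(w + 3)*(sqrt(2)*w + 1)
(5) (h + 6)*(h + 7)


(1) = (d - 4*I)*(d + I)*(I*d + 1)*(I*d - I)
(2) = (p + 7)*(p + 7*sqrt(2))*(sqrt(2)*p + sqrt(2))
(3) = j*(j + 1/4)*(j + 3)^2
(4) = sqrt(2)*w^4 - 11*sqrt(2)*w^3/2 + w^3 - 21*sqrt(2)*w^2/2 - 11*w^2/2 - 21*w/2 + 45*sqrt(2)*w + 45
(5) = h^2 + 13*h + 42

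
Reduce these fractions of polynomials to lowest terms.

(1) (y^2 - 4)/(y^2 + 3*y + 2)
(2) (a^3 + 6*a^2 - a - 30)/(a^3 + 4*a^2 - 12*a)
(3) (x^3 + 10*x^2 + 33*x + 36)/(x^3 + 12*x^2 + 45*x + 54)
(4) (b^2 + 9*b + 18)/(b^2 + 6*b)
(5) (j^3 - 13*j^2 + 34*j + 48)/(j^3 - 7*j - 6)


(1) = (y - 2)/(y + 1)
(2) = (a^2 + 8*a + 15)/(a^2 + 6*a)
(3) = (x + 4)/(x + 6)
(4) = (b + 3)/b
(5) = (j^2 - 14*j + 48)/(j^2 - j - 6)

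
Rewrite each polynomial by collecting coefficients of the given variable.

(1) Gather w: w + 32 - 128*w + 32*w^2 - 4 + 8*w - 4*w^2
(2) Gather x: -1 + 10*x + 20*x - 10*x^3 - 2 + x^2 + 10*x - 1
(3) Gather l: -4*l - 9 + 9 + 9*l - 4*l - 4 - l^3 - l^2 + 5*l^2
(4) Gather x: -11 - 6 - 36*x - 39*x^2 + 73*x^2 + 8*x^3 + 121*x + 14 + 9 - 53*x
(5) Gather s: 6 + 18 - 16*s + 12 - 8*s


(1) = 28*w^2 - 119*w + 28
(2) = -10*x^3 + x^2 + 40*x - 4
(3) = -l^3 + 4*l^2 + l - 4
(4) = 8*x^3 + 34*x^2 + 32*x + 6
(5) = 36 - 24*s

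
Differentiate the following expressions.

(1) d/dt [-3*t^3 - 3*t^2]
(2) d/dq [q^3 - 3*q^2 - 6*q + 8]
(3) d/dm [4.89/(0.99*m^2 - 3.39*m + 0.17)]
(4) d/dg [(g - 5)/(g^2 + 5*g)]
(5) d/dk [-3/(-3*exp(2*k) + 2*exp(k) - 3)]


(1) = 3*t*(-3*t - 2)
(2) = 3*q^2 - 6*q - 6
(3) = (16.5771 - 9.6822*m)/(0.99*m^2 - 3.39*m + 0.17)^2
(4) = (-g^2 + 10*g + 25)/(g^2*(g^2 + 10*g + 25))
(5) = (6 - 18*exp(k))*exp(k)/(3*exp(2*k) - 2*exp(k) + 3)^2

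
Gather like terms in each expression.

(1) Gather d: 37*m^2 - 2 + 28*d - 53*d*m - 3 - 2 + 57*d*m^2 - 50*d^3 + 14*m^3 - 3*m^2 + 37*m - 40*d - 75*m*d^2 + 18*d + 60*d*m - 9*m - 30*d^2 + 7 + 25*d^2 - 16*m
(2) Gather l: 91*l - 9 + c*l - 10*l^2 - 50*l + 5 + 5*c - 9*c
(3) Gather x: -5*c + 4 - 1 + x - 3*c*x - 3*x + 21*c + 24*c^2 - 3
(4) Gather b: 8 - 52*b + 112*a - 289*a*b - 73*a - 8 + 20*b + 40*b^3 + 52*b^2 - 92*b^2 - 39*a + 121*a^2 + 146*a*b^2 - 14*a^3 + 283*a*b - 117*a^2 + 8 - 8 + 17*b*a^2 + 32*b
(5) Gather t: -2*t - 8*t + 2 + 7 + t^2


(1) = -50*d^3 + d^2*(-75*m - 5) + d*(57*m^2 + 7*m + 6) + 14*m^3 + 34*m^2 + 12*m
(2) = -4*c - 10*l^2 + l*(c + 41) - 4
(3) = 24*c^2 + 16*c + x*(-3*c - 2)
(4) = -14*a^3 + 4*a^2 + 40*b^3 + b^2*(146*a - 40) + b*(17*a^2 - 6*a)
(5) = t^2 - 10*t + 9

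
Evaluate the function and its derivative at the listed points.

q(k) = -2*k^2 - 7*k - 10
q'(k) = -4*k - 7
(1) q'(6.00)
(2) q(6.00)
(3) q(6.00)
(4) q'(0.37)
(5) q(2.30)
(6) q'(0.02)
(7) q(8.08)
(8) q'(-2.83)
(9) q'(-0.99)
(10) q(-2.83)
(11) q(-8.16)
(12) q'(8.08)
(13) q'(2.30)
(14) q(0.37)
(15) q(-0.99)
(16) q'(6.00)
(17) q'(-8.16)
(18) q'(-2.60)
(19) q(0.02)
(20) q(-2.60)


(1) = -31.00
(2) = -124.00
(3) = -124.00
(4) = -8.48
(5) = -36.68
(6) = -7.08
(7) = -197.13
(8) = 4.32
(9) = -3.04
(10) = -6.21
(11) = -86.05
(12) = -39.32
(13) = -16.20
(14) = -12.86
(15) = -5.03
(16) = -31.00
(17) = 25.64
(18) = 3.40
(19) = -10.14
(20) = -5.32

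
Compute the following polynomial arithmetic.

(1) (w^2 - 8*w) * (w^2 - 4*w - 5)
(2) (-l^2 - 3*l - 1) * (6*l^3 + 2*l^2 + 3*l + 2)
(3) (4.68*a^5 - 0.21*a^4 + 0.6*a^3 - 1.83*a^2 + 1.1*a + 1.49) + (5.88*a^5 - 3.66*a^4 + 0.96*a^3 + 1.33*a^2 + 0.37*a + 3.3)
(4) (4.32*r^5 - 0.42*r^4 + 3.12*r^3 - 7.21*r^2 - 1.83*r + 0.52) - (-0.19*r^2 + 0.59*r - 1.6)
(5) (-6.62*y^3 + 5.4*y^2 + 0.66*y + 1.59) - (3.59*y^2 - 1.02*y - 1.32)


(1) = w^4 - 12*w^3 + 27*w^2 + 40*w
(2) = -6*l^5 - 20*l^4 - 15*l^3 - 13*l^2 - 9*l - 2
(3) = 10.56*a^5 - 3.87*a^4 + 1.56*a^3 - 0.5*a^2 + 1.47*a + 4.79
(4) = 4.32*r^5 - 0.42*r^4 + 3.12*r^3 - 7.02*r^2 - 2.42*r + 2.12
(5) = -6.62*y^3 + 1.81*y^2 + 1.68*y + 2.91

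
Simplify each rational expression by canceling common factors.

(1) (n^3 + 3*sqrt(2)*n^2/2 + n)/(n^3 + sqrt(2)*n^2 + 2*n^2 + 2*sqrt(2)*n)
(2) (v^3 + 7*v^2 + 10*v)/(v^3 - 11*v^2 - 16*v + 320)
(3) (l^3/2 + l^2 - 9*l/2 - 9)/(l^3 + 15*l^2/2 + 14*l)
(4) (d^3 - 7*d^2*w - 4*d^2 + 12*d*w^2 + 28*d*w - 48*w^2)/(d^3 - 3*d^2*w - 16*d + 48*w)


(1) = (2*n + sqrt(2))/(2*n + 4)
(2) = (v^2 + 2*v)/(v^2 - 16*v + 64)
(3) = (l^3 + 2*l^2 - 9*l - 18)/(2*l^3 + 15*l^2 + 28*l)
(4) = (d - 4*w)/(d + 4)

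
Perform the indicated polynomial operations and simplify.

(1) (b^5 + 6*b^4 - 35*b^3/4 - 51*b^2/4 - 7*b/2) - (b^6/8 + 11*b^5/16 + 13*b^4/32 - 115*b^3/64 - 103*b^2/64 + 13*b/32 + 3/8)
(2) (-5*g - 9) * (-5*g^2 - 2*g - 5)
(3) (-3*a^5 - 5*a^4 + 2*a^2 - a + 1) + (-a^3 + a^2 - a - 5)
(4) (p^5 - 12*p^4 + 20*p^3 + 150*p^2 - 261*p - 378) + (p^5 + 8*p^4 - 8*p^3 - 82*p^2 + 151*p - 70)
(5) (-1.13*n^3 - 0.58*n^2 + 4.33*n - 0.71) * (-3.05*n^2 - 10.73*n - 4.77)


(1) = -b^6/8 + 5*b^5/16 + 179*b^4/32 - 445*b^3/64 - 713*b^2/64 - 125*b/32 - 3/8
(2) = 25*g^3 + 55*g^2 + 43*g + 45
(3) = -3*a^5 - 5*a^4 - a^3 + 3*a^2 - 2*a - 4
(4) = 2*p^5 - 4*p^4 + 12*p^3 + 68*p^2 - 110*p - 448
(5) = 3.4465*n^5 + 13.8939*n^4 - 1.593*n^3 - 41.5288*n^2 - 13.0358*n + 3.3867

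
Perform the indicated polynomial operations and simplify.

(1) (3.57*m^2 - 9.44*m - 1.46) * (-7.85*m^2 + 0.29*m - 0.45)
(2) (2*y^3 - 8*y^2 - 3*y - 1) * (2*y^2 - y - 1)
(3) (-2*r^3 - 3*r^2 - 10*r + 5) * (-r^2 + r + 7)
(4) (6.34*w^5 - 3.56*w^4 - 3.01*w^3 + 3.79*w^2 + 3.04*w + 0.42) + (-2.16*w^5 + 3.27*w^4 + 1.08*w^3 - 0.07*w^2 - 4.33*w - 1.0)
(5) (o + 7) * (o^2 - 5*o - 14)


(1) = -28.0245*m^4 + 75.1393*m^3 + 7.1169*m^2 + 3.8246*m + 0.657
(2) = 4*y^5 - 18*y^4 + 9*y^2 + 4*y + 1
(3) = 2*r^5 + r^4 - 7*r^3 - 36*r^2 - 65*r + 35
(4) = 4.18*w^5 - 0.29*w^4 - 1.93*w^3 + 3.72*w^2 - 1.29*w - 0.58
(5) = o^3 + 2*o^2 - 49*o - 98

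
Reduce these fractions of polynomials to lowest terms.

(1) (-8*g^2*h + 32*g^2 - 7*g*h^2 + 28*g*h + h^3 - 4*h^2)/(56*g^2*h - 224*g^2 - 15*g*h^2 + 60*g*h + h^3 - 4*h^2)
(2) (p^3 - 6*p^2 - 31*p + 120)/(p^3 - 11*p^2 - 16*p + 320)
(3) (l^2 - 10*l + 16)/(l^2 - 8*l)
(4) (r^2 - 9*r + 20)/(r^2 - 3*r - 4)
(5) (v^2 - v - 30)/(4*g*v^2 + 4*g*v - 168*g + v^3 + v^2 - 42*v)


(1) = (-g - h)/(7*g - h)
(2) = (p - 3)/(p - 8)
(3) = (l - 2)/l
(4) = (r - 5)/(r + 1)
(5) = (v + 5)/(4*g*v + 28*g + v^2 + 7*v)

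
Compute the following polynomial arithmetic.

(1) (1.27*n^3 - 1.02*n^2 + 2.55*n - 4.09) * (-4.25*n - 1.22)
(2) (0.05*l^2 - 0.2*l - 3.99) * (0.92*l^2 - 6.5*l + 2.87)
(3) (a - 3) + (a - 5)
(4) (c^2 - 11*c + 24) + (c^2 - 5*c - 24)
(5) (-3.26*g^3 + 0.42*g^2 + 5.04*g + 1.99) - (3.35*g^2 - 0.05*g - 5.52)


(1) = -5.3975*n^4 + 2.7856*n^3 - 9.5931*n^2 + 14.2715*n + 4.9898
(2) = 0.046*l^4 - 0.509*l^3 - 2.2273*l^2 + 25.361*l - 11.4513
(3) = 2*a - 8
(4) = 2*c^2 - 16*c
(5) = -3.26*g^3 - 2.93*g^2 + 5.09*g + 7.51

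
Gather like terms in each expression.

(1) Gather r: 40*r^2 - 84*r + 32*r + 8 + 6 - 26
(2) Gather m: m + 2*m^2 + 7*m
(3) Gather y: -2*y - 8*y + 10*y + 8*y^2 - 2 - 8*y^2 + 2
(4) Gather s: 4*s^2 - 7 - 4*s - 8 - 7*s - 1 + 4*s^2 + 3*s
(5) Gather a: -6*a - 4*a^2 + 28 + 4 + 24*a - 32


(1) = 40*r^2 - 52*r - 12
(2) = 2*m^2 + 8*m
(3) = 0
(4) = 8*s^2 - 8*s - 16
(5) = -4*a^2 + 18*a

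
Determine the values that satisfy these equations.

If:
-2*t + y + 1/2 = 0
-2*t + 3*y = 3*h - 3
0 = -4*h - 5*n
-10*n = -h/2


Then:
h = 0
n = 0
t = -3/8
y = -5/4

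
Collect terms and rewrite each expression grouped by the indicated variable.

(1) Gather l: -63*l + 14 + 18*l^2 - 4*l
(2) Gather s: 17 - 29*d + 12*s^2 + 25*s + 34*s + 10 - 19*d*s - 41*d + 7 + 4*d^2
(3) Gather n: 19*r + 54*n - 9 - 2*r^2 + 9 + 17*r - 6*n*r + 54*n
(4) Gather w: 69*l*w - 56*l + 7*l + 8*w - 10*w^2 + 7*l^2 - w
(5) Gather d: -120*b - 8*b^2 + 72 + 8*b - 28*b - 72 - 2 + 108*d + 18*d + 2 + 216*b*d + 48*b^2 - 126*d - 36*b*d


(1) = 18*l^2 - 67*l + 14
(2) = 4*d^2 - 70*d + 12*s^2 + s*(59 - 19*d) + 34
(3) = n*(108 - 6*r) - 2*r^2 + 36*r
(4) = 7*l^2 - 49*l - 10*w^2 + w*(69*l + 7)
(5) = 40*b^2 + 180*b*d - 140*b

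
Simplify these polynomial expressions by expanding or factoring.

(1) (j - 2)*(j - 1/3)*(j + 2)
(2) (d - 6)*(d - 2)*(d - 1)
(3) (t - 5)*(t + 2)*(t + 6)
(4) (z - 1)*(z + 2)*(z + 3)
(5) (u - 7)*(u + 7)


(1) = j^3 - j^2/3 - 4*j + 4/3
(2) = d^3 - 9*d^2 + 20*d - 12
(3) = t^3 + 3*t^2 - 28*t - 60
(4) = z^3 + 4*z^2 + z - 6
(5) = u^2 - 49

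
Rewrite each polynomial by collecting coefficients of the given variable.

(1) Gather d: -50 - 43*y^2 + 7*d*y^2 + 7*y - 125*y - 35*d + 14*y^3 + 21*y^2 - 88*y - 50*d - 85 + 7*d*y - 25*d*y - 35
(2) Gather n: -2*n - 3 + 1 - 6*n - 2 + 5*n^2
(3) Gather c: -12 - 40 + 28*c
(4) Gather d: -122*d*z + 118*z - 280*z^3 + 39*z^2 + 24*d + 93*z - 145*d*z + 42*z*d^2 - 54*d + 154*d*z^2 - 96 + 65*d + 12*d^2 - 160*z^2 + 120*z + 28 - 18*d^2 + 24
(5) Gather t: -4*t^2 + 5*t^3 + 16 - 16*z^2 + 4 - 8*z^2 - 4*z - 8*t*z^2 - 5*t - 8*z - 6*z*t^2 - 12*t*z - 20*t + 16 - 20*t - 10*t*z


(1) = d*(7*y^2 - 18*y - 85) + 14*y^3 - 22*y^2 - 206*y - 170
(2) = 5*n^2 - 8*n - 4
(3) = 28*c - 52
(4) = d^2*(42*z - 6) + d*(154*z^2 - 267*z + 35) - 280*z^3 - 121*z^2 + 331*z - 44
(5) = 5*t^3 + t^2*(-6*z - 4) + t*(-8*z^2 - 22*z - 45) - 24*z^2 - 12*z + 36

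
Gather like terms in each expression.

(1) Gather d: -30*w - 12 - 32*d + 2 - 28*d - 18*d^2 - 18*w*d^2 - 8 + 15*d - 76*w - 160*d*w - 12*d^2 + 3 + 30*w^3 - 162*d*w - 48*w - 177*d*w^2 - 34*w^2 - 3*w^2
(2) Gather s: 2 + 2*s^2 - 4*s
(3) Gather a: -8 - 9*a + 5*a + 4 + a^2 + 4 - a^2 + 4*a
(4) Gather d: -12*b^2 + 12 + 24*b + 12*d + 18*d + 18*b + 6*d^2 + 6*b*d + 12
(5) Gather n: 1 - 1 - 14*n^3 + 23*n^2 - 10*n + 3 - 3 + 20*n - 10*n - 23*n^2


(1) = d^2*(-18*w - 30) + d*(-177*w^2 - 322*w - 45) + 30*w^3 - 37*w^2 - 154*w - 15
(2) = 2*s^2 - 4*s + 2
(3) = 0
(4) = -12*b^2 + 42*b + 6*d^2 + d*(6*b + 30) + 24
(5) = -14*n^3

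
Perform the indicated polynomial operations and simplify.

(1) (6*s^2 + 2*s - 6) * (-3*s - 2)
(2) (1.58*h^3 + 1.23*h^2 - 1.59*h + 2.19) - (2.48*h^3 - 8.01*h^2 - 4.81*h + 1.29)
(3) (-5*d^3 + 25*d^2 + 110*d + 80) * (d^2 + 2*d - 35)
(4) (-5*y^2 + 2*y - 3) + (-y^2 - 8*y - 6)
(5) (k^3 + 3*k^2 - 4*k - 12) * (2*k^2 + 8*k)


(1) = -18*s^3 - 18*s^2 + 14*s + 12
(2) = -0.9*h^3 + 9.24*h^2 + 3.22*h + 0.9
(3) = -5*d^5 + 15*d^4 + 335*d^3 - 575*d^2 - 3690*d - 2800
(4) = -6*y^2 - 6*y - 9
(5) = 2*k^5 + 14*k^4 + 16*k^3 - 56*k^2 - 96*k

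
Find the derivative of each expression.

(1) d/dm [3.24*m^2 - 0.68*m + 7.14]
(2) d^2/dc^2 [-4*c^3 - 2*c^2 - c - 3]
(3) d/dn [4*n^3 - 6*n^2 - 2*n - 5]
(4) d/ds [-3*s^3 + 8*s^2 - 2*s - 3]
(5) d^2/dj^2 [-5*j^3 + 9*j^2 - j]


(1) = 6.48*m - 0.68
(2) = -24*c - 4
(3) = 12*n^2 - 12*n - 2
(4) = -9*s^2 + 16*s - 2
(5) = 18 - 30*j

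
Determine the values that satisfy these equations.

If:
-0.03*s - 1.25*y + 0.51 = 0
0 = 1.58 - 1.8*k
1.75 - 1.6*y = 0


Then:
k = 0.88
s = -28.57
y = 1.09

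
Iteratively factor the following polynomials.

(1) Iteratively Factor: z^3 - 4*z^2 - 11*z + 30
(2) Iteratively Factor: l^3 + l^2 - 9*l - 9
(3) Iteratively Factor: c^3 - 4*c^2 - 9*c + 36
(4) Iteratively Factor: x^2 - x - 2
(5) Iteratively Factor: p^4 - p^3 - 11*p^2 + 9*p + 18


(1) = (z + 3)*(z^2 - 7*z + 10) = (z - 2)*(z + 3)*(z - 5)
(2) = (l + 1)*(l^2 - 9) = (l - 3)*(l + 1)*(l + 3)
(3) = (c + 3)*(c^2 - 7*c + 12) = (c - 4)*(c + 3)*(c - 3)
(4) = (x + 1)*(x - 2)
(5) = (p + 3)*(p^3 - 4*p^2 + p + 6) = (p - 2)*(p + 3)*(p^2 - 2*p - 3) = (p - 3)*(p - 2)*(p + 3)*(p + 1)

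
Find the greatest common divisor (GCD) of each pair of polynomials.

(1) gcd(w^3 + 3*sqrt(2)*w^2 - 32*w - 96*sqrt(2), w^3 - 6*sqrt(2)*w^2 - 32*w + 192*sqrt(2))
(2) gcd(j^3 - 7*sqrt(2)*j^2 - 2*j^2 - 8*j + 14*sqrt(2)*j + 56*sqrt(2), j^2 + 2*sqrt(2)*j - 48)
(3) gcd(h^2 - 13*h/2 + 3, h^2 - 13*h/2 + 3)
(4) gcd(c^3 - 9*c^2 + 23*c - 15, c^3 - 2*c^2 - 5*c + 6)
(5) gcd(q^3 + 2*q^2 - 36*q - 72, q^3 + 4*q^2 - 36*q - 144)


(1) = w^2 - 32
(2) = gcd((j - 4)*(j + 2)*(j - 7*sqrt(2)), (j - 4*sqrt(2))*(j + 6*sqrt(2))) = 1
(3) = gcd((h - 6)*(h - 1/2), (h - 6)*(h - 1/2)) = h^2 - 13*h/2 + 3
(4) = gcd((c - 5)*(c - 3)*(c - 1), (c - 3)*(c - 1)*(c + 2)) = c^2 - 4*c + 3
(5) = q^2 - 36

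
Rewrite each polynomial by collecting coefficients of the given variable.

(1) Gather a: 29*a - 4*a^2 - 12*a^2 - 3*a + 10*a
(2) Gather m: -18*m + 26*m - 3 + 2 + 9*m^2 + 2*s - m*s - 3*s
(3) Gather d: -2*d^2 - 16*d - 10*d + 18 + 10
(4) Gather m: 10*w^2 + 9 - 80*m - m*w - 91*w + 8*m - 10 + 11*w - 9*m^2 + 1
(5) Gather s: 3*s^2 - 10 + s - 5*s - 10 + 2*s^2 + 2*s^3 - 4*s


(1) = -16*a^2 + 36*a
(2) = 9*m^2 + m*(8 - s) - s - 1
(3) = -2*d^2 - 26*d + 28
(4) = -9*m^2 + m*(-w - 72) + 10*w^2 - 80*w
(5) = 2*s^3 + 5*s^2 - 8*s - 20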